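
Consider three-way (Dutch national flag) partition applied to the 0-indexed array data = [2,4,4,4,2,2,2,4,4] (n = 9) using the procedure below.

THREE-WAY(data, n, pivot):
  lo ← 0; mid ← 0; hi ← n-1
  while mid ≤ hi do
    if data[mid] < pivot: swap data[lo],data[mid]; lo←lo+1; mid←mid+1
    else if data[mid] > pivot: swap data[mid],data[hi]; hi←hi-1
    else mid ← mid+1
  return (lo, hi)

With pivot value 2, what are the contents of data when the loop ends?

[2,2,2,2,4,4,4,4,4]

pivot = 2; lo=0, mid=0, hi=8
data[mid]=2=2: mid=1
data[mid]=4>2: swap data[1],data[8]; hi=7 → [2,4,4,4,2,2,2,4,4]
data[mid]=4>2: swap data[1],data[7]; hi=6 → [2,4,4,4,2,2,2,4,4]
data[mid]=4>2: swap data[1],data[6]; hi=5 → [2,2,4,4,2,2,4,4,4]
data[mid]=2=2: mid=2
data[mid]=4>2: swap data[2],data[5]; hi=4 → [2,2,2,4,2,4,4,4,4]
data[mid]=2=2: mid=3
data[mid]=4>2: swap data[3],data[4]; hi=3 → [2,2,2,2,4,4,4,4,4]
data[mid]=2=2: mid=4
end: lo=0, hi=3; data = [2,2,2,2,4,4,4,4,4]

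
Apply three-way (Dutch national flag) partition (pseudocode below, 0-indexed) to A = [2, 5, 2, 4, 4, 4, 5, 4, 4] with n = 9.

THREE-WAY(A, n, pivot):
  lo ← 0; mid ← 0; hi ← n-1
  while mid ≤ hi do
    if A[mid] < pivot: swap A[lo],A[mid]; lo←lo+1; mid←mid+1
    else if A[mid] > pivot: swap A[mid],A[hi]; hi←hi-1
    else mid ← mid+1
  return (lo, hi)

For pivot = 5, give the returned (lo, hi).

lo=0 mid=0 hi=8
2<5: swap(0,0), lo=1 mid=1 ⇒ [2, 5, 2, 4, 4, 4, 5, 4, 4]
5=5: mid=2
2<5: swap(1,2), lo=2 mid=3 ⇒ [2, 2, 5, 4, 4, 4, 5, 4, 4]
4<5: swap(2,3), lo=3 mid=4 ⇒ [2, 2, 4, 5, 4, 4, 5, 4, 4]
4<5: swap(3,4), lo=4 mid=5 ⇒ [2, 2, 4, 4, 5, 4, 5, 4, 4]
4<5: swap(4,5), lo=5 mid=6 ⇒ [2, 2, 4, 4, 4, 5, 5, 4, 4]
5=5: mid=7
4<5: swap(5,7), lo=6 mid=8 ⇒ [2, 2, 4, 4, 4, 4, 5, 5, 4]
4<5: swap(6,8), lo=7 mid=9 ⇒ [2, 2, 4, 4, 4, 4, 4, 5, 5]
done. lo=7 hi=8; A=[2, 2, 4, 4, 4, 4, 4, 5, 5]

(7, 8)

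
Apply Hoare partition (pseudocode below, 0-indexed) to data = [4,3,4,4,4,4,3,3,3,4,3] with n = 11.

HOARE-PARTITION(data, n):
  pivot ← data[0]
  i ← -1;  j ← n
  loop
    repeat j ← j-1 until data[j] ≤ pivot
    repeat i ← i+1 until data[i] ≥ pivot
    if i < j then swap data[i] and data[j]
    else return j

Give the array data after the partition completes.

pivot = data[0] = 4; i = -1, j = 11
j→10 (data[10]=3≤4), i→0 (data[0]=4≥4); i<j, swap → [3,3,4,4,4,4,3,3,3,4,4]
j→9 (data[9]=4≤4), i→2 (data[2]=4≥4); i<j, swap → [3,3,4,4,4,4,3,3,3,4,4]
j→8 (data[8]=3≤4), i→3 (data[3]=4≥4); i<j, swap → [3,3,4,3,4,4,3,3,4,4,4]
j→7 (data[7]=3≤4), i→4 (data[4]=4≥4); i<j, swap → [3,3,4,3,3,4,3,4,4,4,4]
j→6 (data[6]=3≤4), i→5 (data[5]=4≥4); i<j, swap → [3,3,4,3,3,3,4,4,4,4,4]
j→5, i→6; i≥j, return j=5. data = [3,3,4,3,3,3,4,4,4,4,4]

[3,3,4,3,3,3,4,4,4,4,4]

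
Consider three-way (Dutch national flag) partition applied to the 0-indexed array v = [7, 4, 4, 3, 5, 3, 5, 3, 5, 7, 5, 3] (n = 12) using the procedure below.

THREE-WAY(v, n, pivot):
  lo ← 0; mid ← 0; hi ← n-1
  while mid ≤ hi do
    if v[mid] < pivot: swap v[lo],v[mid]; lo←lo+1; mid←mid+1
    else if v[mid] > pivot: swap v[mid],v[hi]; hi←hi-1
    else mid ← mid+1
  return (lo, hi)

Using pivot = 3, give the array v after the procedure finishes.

[3, 3, 3, 3, 5, 5, 4, 5, 7, 5, 4, 7]

lo=0 mid=0 hi=11
7>3: swap(0,11), hi=10 ⇒ [3, 4, 4, 3, 5, 3, 5, 3, 5, 7, 5, 7]
3=3: mid=1
4>3: swap(1,10), hi=9 ⇒ [3, 5, 4, 3, 5, 3, 5, 3, 5, 7, 4, 7]
5>3: swap(1,9), hi=8 ⇒ [3, 7, 4, 3, 5, 3, 5, 3, 5, 5, 4, 7]
7>3: swap(1,8), hi=7 ⇒ [3, 5, 4, 3, 5, 3, 5, 3, 7, 5, 4, 7]
5>3: swap(1,7), hi=6 ⇒ [3, 3, 4, 3, 5, 3, 5, 5, 7, 5, 4, 7]
3=3: mid=2
4>3: swap(2,6), hi=5 ⇒ [3, 3, 5, 3, 5, 3, 4, 5, 7, 5, 4, 7]
5>3: swap(2,5), hi=4 ⇒ [3, 3, 3, 3, 5, 5, 4, 5, 7, 5, 4, 7]
3=3: mid=3
3=3: mid=4
5>3: swap(4,4), hi=3 ⇒ [3, 3, 3, 3, 5, 5, 4, 5, 7, 5, 4, 7]
done. lo=0 hi=3; v=[3, 3, 3, 3, 5, 5, 4, 5, 7, 5, 4, 7]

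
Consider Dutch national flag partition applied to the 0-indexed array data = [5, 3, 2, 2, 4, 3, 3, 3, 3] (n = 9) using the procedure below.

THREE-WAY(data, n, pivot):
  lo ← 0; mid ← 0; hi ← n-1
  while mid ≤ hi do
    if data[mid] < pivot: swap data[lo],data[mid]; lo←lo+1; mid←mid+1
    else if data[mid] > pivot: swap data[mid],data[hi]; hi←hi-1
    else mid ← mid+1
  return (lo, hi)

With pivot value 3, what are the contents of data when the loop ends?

pivot = 3; lo=0, mid=0, hi=8
data[mid]=5>3: swap data[0],data[8]; hi=7 → [3, 3, 2, 2, 4, 3, 3, 3, 5]
data[mid]=3=3: mid=1
data[mid]=3=3: mid=2
data[mid]=2<3: swap data[0],data[2]; lo=1,mid=3 → [2, 3, 3, 2, 4, 3, 3, 3, 5]
data[mid]=2<3: swap data[1],data[3]; lo=2,mid=4 → [2, 2, 3, 3, 4, 3, 3, 3, 5]
data[mid]=4>3: swap data[4],data[7]; hi=6 → [2, 2, 3, 3, 3, 3, 3, 4, 5]
data[mid]=3=3: mid=5
data[mid]=3=3: mid=6
data[mid]=3=3: mid=7
end: lo=2, hi=6; data = [2, 2, 3, 3, 3, 3, 3, 4, 5]

[2, 2, 3, 3, 3, 3, 3, 4, 5]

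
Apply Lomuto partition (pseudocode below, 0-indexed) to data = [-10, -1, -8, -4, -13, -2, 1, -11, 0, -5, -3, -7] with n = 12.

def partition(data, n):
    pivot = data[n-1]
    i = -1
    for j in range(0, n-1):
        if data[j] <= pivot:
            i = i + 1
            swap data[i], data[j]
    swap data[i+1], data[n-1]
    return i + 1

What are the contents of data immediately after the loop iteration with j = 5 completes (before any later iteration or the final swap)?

pivot = data[11] = -7; i = -1
j=0: data[0]=-10 ≤ -7 → i=0, swap data[0],data[0] (no change) → [-10, -1, -8, -4, -13, -2, 1, -11, 0, -5, -3, -7]
j=1: data[1]=-1 > -7 → no swap
j=2: data[2]=-8 ≤ -7 → i=1, swap data[1],data[2] → [-10, -8, -1, -4, -13, -2, 1, -11, 0, -5, -3, -7]
j=3: data[3]=-4 > -7 → no swap
j=4: data[4]=-13 ≤ -7 → i=2, swap data[2],data[4] → [-10, -8, -13, -4, -1, -2, 1, -11, 0, -5, -3, -7]
j=5: data[5]=-2 > -7 → no swap
(after j=5) data = [-10, -8, -13, -4, -1, -2, 1, -11, 0, -5, -3, -7]

[-10, -8, -13, -4, -1, -2, 1, -11, 0, -5, -3, -7]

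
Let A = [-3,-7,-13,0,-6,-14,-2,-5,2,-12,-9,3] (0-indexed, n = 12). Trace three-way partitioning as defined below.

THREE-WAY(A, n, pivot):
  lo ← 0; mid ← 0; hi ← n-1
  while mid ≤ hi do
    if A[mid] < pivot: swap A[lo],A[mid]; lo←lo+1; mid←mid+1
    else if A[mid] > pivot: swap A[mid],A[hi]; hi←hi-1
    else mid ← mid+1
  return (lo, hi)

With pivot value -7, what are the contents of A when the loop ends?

[-9,-13,-12,-14,-7,-2,-5,2,-6,0,3,-3]

lo=0 mid=0 hi=11
-3>-7: swap(0,11), hi=10 ⇒ [3,-7,-13,0,-6,-14,-2,-5,2,-12,-9,-3]
3>-7: swap(0,10), hi=9 ⇒ [-9,-7,-13,0,-6,-14,-2,-5,2,-12,3,-3]
-9<-7: swap(0,0), lo=1 mid=1 ⇒ [-9,-7,-13,0,-6,-14,-2,-5,2,-12,3,-3]
-7=-7: mid=2
-13<-7: swap(1,2), lo=2 mid=3 ⇒ [-9,-13,-7,0,-6,-14,-2,-5,2,-12,3,-3]
0>-7: swap(3,9), hi=8 ⇒ [-9,-13,-7,-12,-6,-14,-2,-5,2,0,3,-3]
-12<-7: swap(2,3), lo=3 mid=4 ⇒ [-9,-13,-12,-7,-6,-14,-2,-5,2,0,3,-3]
-6>-7: swap(4,8), hi=7 ⇒ [-9,-13,-12,-7,2,-14,-2,-5,-6,0,3,-3]
2>-7: swap(4,7), hi=6 ⇒ [-9,-13,-12,-7,-5,-14,-2,2,-6,0,3,-3]
-5>-7: swap(4,6), hi=5 ⇒ [-9,-13,-12,-7,-2,-14,-5,2,-6,0,3,-3]
-2>-7: swap(4,5), hi=4 ⇒ [-9,-13,-12,-7,-14,-2,-5,2,-6,0,3,-3]
-14<-7: swap(3,4), lo=4 mid=5 ⇒ [-9,-13,-12,-14,-7,-2,-5,2,-6,0,3,-3]
done. lo=4 hi=4; A=[-9,-13,-12,-14,-7,-2,-5,2,-6,0,3,-3]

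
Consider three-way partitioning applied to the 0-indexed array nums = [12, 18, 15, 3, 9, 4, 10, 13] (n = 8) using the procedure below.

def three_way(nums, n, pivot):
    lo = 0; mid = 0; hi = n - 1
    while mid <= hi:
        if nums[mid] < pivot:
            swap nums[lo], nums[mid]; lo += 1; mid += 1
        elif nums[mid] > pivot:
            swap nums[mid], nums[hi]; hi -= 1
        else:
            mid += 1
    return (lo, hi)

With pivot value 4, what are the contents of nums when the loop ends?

[3, 4, 15, 9, 18, 10, 13, 12]

pivot = 4; lo=0, mid=0, hi=7
nums[mid]=12>4: swap nums[0],nums[7]; hi=6 → [13, 18, 15, 3, 9, 4, 10, 12]
nums[mid]=13>4: swap nums[0],nums[6]; hi=5 → [10, 18, 15, 3, 9, 4, 13, 12]
nums[mid]=10>4: swap nums[0],nums[5]; hi=4 → [4, 18, 15, 3, 9, 10, 13, 12]
nums[mid]=4=4: mid=1
nums[mid]=18>4: swap nums[1],nums[4]; hi=3 → [4, 9, 15, 3, 18, 10, 13, 12]
nums[mid]=9>4: swap nums[1],nums[3]; hi=2 → [4, 3, 15, 9, 18, 10, 13, 12]
nums[mid]=3<4: swap nums[0],nums[1]; lo=1,mid=2 → [3, 4, 15, 9, 18, 10, 13, 12]
nums[mid]=15>4: swap nums[2],nums[2]; hi=1 → [3, 4, 15, 9, 18, 10, 13, 12]
end: lo=1, hi=1; nums = [3, 4, 15, 9, 18, 10, 13, 12]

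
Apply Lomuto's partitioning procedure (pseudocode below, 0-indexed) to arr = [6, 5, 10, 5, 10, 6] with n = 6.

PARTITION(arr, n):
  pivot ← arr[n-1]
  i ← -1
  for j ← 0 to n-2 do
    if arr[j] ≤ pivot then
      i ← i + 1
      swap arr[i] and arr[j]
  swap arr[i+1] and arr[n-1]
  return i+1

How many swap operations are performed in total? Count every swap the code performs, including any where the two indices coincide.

4

pivot = arr[5] = 6; i = -1
j=0: arr[0]=6 ≤ 6 → i=0, swap arr[0],arr[0] (no change) → [6, 5, 10, 5, 10, 6]
j=1: arr[1]=5 ≤ 6 → i=1, swap arr[1],arr[1] (no change) → [6, 5, 10, 5, 10, 6]
j=2: arr[2]=10 > 6 → no swap
j=3: arr[3]=5 ≤ 6 → i=2, swap arr[2],arr[3] → [6, 5, 5, 10, 10, 6]
j=4: arr[4]=10 > 6 → no swap
final swap arr[3],arr[5] → [6, 5, 5, 6, 10, 10]; return 3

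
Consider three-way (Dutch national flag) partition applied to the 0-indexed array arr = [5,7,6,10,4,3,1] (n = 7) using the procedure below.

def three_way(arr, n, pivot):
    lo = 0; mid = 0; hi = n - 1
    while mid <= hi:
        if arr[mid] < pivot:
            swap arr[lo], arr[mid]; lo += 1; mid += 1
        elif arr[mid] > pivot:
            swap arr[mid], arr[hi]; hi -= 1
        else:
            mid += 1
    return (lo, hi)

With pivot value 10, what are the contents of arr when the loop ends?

[5,7,6,4,3,1,10]

lo=0 mid=0 hi=6
5<10: swap(0,0), lo=1 mid=1 ⇒ [5,7,6,10,4,3,1]
7<10: swap(1,1), lo=2 mid=2 ⇒ [5,7,6,10,4,3,1]
6<10: swap(2,2), lo=3 mid=3 ⇒ [5,7,6,10,4,3,1]
10=10: mid=4
4<10: swap(3,4), lo=4 mid=5 ⇒ [5,7,6,4,10,3,1]
3<10: swap(4,5), lo=5 mid=6 ⇒ [5,7,6,4,3,10,1]
1<10: swap(5,6), lo=6 mid=7 ⇒ [5,7,6,4,3,1,10]
done. lo=6 hi=6; arr=[5,7,6,4,3,1,10]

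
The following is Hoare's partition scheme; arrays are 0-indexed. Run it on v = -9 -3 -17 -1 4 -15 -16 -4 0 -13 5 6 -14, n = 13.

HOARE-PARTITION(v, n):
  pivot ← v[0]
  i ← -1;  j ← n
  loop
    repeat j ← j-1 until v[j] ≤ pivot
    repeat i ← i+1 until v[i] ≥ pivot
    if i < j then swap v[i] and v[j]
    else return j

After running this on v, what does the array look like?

-14 -13 -17 -16 -15 4 -1 -4 0 -3 5 6 -9

pivot = v[0] = -9; i = -1, j = 13
j→12 (v[12]=-14≤-9), i→0 (v[0]=-9≥-9); i<j, swap → -14 -3 -17 -1 4 -15 -16 -4 0 -13 5 6 -9
j→9 (v[9]=-13≤-9), i→1 (v[1]=-3≥-9); i<j, swap → -14 -13 -17 -1 4 -15 -16 -4 0 -3 5 6 -9
j→6 (v[6]=-16≤-9), i→3 (v[3]=-1≥-9); i<j, swap → -14 -13 -17 -16 4 -15 -1 -4 0 -3 5 6 -9
j→5 (v[5]=-15≤-9), i→4 (v[4]=4≥-9); i<j, swap → -14 -13 -17 -16 -15 4 -1 -4 0 -3 5 6 -9
j→4, i→5; i≥j, return j=4. v = -14 -13 -17 -16 -15 4 -1 -4 0 -3 5 6 -9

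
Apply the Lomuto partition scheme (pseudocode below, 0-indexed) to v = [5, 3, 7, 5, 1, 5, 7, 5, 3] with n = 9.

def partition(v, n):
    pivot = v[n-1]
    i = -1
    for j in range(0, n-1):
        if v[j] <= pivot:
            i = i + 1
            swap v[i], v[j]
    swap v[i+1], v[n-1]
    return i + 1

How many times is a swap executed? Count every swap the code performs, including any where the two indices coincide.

3

pivot = v[8] = 3; i = -1
j=0: v[0]=5 > 3 → no swap
j=1: v[1]=3 ≤ 3 → i=0, swap v[0],v[1] → [3, 5, 7, 5, 1, 5, 7, 5, 3]
j=2: v[2]=7 > 3 → no swap
j=3: v[3]=5 > 3 → no swap
j=4: v[4]=1 ≤ 3 → i=1, swap v[1],v[4] → [3, 1, 7, 5, 5, 5, 7, 5, 3]
j=5: v[5]=5 > 3 → no swap
j=6: v[6]=7 > 3 → no swap
j=7: v[7]=5 > 3 → no swap
final swap v[2],v[8] → [3, 1, 3, 5, 5, 5, 7, 5, 7]; return 2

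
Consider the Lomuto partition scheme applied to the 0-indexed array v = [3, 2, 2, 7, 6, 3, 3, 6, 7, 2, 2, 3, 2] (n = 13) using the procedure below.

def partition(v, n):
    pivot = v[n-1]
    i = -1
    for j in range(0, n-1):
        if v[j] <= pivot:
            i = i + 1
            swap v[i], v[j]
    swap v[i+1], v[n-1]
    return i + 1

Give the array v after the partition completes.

pivot=2, i=-1
j=0: 3>2, skip
j=1: 2≤2, i=0, swap(0,1) ⇒ [2, 3, 2, 7, 6, 3, 3, 6, 7, 2, 2, 3, 2]
j=2: 2≤2, i=1, swap(1,2) ⇒ [2, 2, 3, 7, 6, 3, 3, 6, 7, 2, 2, 3, 2]
j=3: 7>2, skip
j=4: 6>2, skip
j=5: 3>2, skip
j=6: 3>2, skip
j=7: 6>2, skip
j=8: 7>2, skip
j=9: 2≤2, i=2, swap(2,9) ⇒ [2, 2, 2, 7, 6, 3, 3, 6, 7, 3, 2, 3, 2]
j=10: 2≤2, i=3, swap(3,10) ⇒ [2, 2, 2, 2, 6, 3, 3, 6, 7, 3, 7, 3, 2]
j=11: 3>2, skip
swap(4,12) ⇒ [2, 2, 2, 2, 2, 3, 3, 6, 7, 3, 7, 3, 6]; return 4

[2, 2, 2, 2, 2, 3, 3, 6, 7, 3, 7, 3, 6]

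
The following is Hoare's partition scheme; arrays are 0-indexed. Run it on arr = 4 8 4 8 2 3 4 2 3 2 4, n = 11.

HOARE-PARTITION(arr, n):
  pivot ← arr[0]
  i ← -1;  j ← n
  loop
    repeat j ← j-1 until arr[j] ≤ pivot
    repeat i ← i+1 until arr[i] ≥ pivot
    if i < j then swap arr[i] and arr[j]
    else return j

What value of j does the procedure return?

pivot=4
j stops at 10 (4), i stops at 0 (4); swap ⇒ 4 8 4 8 2 3 4 2 3 2 4
j stops at 9 (2), i stops at 1 (8); swap ⇒ 4 2 4 8 2 3 4 2 3 8 4
j stops at 8 (3), i stops at 2 (4); swap ⇒ 4 2 3 8 2 3 4 2 4 8 4
j stops at 7 (2), i stops at 3 (8); swap ⇒ 4 2 3 2 2 3 4 8 4 8 4
j stops at 6, i stops at 6; i≥j ⇒ return 6. arr=4 2 3 2 2 3 4 8 4 8 4

6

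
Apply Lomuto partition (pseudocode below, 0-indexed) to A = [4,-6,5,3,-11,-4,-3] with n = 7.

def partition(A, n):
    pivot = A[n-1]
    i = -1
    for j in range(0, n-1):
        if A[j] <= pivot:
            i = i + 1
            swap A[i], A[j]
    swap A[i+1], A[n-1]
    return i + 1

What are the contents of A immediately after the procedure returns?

pivot = A[6] = -3; i = -1
j=0: A[0]=4 > -3 → no swap
j=1: A[1]=-6 ≤ -3 → i=0, swap A[0],A[1] → [-6,4,5,3,-11,-4,-3]
j=2: A[2]=5 > -3 → no swap
j=3: A[3]=3 > -3 → no swap
j=4: A[4]=-11 ≤ -3 → i=1, swap A[1],A[4] → [-6,-11,5,3,4,-4,-3]
j=5: A[5]=-4 ≤ -3 → i=2, swap A[2],A[5] → [-6,-11,-4,3,4,5,-3]
final swap A[3],A[6] → [-6,-11,-4,-3,4,5,3]; return 3

[-6,-11,-4,-3,4,5,3]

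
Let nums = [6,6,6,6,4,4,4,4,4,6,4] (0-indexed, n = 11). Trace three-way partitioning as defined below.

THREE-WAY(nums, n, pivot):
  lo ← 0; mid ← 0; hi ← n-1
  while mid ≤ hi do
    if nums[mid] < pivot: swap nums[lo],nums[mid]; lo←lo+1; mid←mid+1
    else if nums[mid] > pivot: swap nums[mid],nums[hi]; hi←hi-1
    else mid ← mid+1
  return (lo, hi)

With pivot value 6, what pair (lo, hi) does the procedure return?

pivot = 6; lo=0, mid=0, hi=10
nums[mid]=6=6: mid=1
nums[mid]=6=6: mid=2
nums[mid]=6=6: mid=3
nums[mid]=6=6: mid=4
nums[mid]=4<6: swap nums[0],nums[4]; lo=1,mid=5 → [4,6,6,6,6,4,4,4,4,6,4]
nums[mid]=4<6: swap nums[1],nums[5]; lo=2,mid=6 → [4,4,6,6,6,6,4,4,4,6,4]
nums[mid]=4<6: swap nums[2],nums[6]; lo=3,mid=7 → [4,4,4,6,6,6,6,4,4,6,4]
nums[mid]=4<6: swap nums[3],nums[7]; lo=4,mid=8 → [4,4,4,4,6,6,6,6,4,6,4]
nums[mid]=4<6: swap nums[4],nums[8]; lo=5,mid=9 → [4,4,4,4,4,6,6,6,6,6,4]
nums[mid]=6=6: mid=10
nums[mid]=4<6: swap nums[5],nums[10]; lo=6,mid=11 → [4,4,4,4,4,4,6,6,6,6,6]
end: lo=6, hi=10; nums = [4,4,4,4,4,4,6,6,6,6,6]

(6, 10)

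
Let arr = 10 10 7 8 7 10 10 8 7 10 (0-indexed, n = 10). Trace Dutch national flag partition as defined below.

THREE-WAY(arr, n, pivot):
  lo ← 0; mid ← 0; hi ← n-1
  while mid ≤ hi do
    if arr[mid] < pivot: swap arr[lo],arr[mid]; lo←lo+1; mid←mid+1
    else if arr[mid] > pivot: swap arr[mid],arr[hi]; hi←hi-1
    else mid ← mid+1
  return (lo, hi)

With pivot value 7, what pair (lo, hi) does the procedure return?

lo=0 mid=0 hi=9
10>7: swap(0,9), hi=8 ⇒ 10 10 7 8 7 10 10 8 7 10
10>7: swap(0,8), hi=7 ⇒ 7 10 7 8 7 10 10 8 10 10
7=7: mid=1
10>7: swap(1,7), hi=6 ⇒ 7 8 7 8 7 10 10 10 10 10
8>7: swap(1,6), hi=5 ⇒ 7 10 7 8 7 10 8 10 10 10
10>7: swap(1,5), hi=4 ⇒ 7 10 7 8 7 10 8 10 10 10
10>7: swap(1,4), hi=3 ⇒ 7 7 7 8 10 10 8 10 10 10
7=7: mid=2
7=7: mid=3
8>7: swap(3,3), hi=2 ⇒ 7 7 7 8 10 10 8 10 10 10
done. lo=0 hi=2; arr=7 7 7 8 10 10 8 10 10 10

(0, 2)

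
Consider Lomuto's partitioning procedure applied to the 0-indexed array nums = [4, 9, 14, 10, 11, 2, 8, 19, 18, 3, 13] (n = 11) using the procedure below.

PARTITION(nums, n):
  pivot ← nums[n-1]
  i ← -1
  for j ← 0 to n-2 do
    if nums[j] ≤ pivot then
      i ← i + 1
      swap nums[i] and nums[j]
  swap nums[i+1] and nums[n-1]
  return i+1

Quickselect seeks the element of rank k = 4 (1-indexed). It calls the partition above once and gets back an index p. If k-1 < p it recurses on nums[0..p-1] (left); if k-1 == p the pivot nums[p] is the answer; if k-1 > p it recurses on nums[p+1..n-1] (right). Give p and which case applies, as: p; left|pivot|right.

pivot=13, i=-1
j=0: 4≤13, i=0, swap(0,0) ⇒ [4, 9, 14, 10, 11, 2, 8, 19, 18, 3, 13]
j=1: 9≤13, i=1, swap(1,1) ⇒ [4, 9, 14, 10, 11, 2, 8, 19, 18, 3, 13]
j=2: 14>13, skip
j=3: 10≤13, i=2, swap(2,3) ⇒ [4, 9, 10, 14, 11, 2, 8, 19, 18, 3, 13]
j=4: 11≤13, i=3, swap(3,4) ⇒ [4, 9, 10, 11, 14, 2, 8, 19, 18, 3, 13]
j=5: 2≤13, i=4, swap(4,5) ⇒ [4, 9, 10, 11, 2, 14, 8, 19, 18, 3, 13]
j=6: 8≤13, i=5, swap(5,6) ⇒ [4, 9, 10, 11, 2, 8, 14, 19, 18, 3, 13]
j=7: 19>13, skip
j=8: 18>13, skip
j=9: 3≤13, i=6, swap(6,9) ⇒ [4, 9, 10, 11, 2, 8, 3, 19, 18, 14, 13]
swap(7,10) ⇒ [4, 9, 10, 11, 2, 8, 3, 13, 18, 14, 19]; return 7
p = 7; k-1 = 3 < 7 ⇒ left

7; left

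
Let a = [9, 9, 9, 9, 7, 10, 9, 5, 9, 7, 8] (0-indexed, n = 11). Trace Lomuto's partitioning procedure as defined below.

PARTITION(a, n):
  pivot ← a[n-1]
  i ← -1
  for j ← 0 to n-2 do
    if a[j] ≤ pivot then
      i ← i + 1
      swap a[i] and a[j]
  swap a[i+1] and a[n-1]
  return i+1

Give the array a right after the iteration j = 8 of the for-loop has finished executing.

[7, 5, 9, 9, 9, 10, 9, 9, 9, 7, 8]

pivot=8, i=-1
j=0: 9>8, skip
j=1: 9>8, skip
j=2: 9>8, skip
j=3: 9>8, skip
j=4: 7≤8, i=0, swap(0,4) ⇒ [7, 9, 9, 9, 9, 10, 9, 5, 9, 7, 8]
j=5: 10>8, skip
j=6: 9>8, skip
j=7: 5≤8, i=1, swap(1,7) ⇒ [7, 5, 9, 9, 9, 10, 9, 9, 9, 7, 8]
j=8: 9>8, skip
(after j=8) a = [7, 5, 9, 9, 9, 10, 9, 9, 9, 7, 8]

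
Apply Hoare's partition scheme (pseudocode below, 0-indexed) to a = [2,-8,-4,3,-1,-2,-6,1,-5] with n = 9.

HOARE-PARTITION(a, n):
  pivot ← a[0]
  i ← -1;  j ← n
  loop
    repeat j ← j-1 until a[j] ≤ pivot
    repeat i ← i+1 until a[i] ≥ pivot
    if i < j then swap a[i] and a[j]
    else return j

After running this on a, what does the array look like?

[-5,-8,-4,1,-1,-2,-6,3,2]

pivot = a[0] = 2; i = -1, j = 9
j→8 (a[8]=-5≤2), i→0 (a[0]=2≥2); i<j, swap → [-5,-8,-4,3,-1,-2,-6,1,2]
j→7 (a[7]=1≤2), i→3 (a[3]=3≥2); i<j, swap → [-5,-8,-4,1,-1,-2,-6,3,2]
j→6, i→7; i≥j, return j=6. a = [-5,-8,-4,1,-1,-2,-6,3,2]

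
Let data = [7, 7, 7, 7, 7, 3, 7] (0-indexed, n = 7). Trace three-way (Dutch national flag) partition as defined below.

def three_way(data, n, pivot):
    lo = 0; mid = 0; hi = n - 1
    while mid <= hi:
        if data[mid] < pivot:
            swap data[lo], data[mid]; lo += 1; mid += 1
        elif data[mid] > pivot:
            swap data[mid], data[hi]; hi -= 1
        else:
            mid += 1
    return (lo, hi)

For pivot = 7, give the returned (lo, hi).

pivot = 7; lo=0, mid=0, hi=6
data[mid]=7=7: mid=1
data[mid]=7=7: mid=2
data[mid]=7=7: mid=3
data[mid]=7=7: mid=4
data[mid]=7=7: mid=5
data[mid]=3<7: swap data[0],data[5]; lo=1,mid=6 → [3, 7, 7, 7, 7, 7, 7]
data[mid]=7=7: mid=7
end: lo=1, hi=6; data = [3, 7, 7, 7, 7, 7, 7]

(1, 6)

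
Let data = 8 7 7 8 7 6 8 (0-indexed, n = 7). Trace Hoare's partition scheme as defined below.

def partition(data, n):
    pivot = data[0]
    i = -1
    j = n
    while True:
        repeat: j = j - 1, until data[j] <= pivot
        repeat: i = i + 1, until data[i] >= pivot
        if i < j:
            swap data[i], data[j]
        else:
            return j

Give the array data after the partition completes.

pivot=8
j stops at 6 (8), i stops at 0 (8); swap ⇒ 8 7 7 8 7 6 8
j stops at 5 (6), i stops at 3 (8); swap ⇒ 8 7 7 6 7 8 8
j stops at 4, i stops at 5; i≥j ⇒ return 4. data=8 7 7 6 7 8 8

8 7 7 6 7 8 8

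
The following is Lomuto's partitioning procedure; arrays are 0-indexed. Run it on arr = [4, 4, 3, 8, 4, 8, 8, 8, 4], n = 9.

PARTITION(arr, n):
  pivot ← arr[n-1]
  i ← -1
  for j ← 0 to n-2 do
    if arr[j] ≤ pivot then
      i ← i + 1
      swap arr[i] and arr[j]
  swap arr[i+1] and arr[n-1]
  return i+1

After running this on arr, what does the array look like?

pivot=4, i=-1
j=0: 4≤4, i=0, swap(0,0) ⇒ [4, 4, 3, 8, 4, 8, 8, 8, 4]
j=1: 4≤4, i=1, swap(1,1) ⇒ [4, 4, 3, 8, 4, 8, 8, 8, 4]
j=2: 3≤4, i=2, swap(2,2) ⇒ [4, 4, 3, 8, 4, 8, 8, 8, 4]
j=3: 8>4, skip
j=4: 4≤4, i=3, swap(3,4) ⇒ [4, 4, 3, 4, 8, 8, 8, 8, 4]
j=5: 8>4, skip
j=6: 8>4, skip
j=7: 8>4, skip
swap(4,8) ⇒ [4, 4, 3, 4, 4, 8, 8, 8, 8]; return 4

[4, 4, 3, 4, 4, 8, 8, 8, 8]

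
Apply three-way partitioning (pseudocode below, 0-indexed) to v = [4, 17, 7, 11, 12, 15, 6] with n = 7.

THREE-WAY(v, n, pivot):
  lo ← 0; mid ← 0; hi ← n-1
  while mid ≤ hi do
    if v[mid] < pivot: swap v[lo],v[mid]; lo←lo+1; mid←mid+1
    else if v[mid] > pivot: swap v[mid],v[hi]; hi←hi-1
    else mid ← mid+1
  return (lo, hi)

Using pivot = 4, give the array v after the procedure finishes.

pivot = 4; lo=0, mid=0, hi=6
v[mid]=4=4: mid=1
v[mid]=17>4: swap v[1],v[6]; hi=5 → [4, 6, 7, 11, 12, 15, 17]
v[mid]=6>4: swap v[1],v[5]; hi=4 → [4, 15, 7, 11, 12, 6, 17]
v[mid]=15>4: swap v[1],v[4]; hi=3 → [4, 12, 7, 11, 15, 6, 17]
v[mid]=12>4: swap v[1],v[3]; hi=2 → [4, 11, 7, 12, 15, 6, 17]
v[mid]=11>4: swap v[1],v[2]; hi=1 → [4, 7, 11, 12, 15, 6, 17]
v[mid]=7>4: swap v[1],v[1]; hi=0 → [4, 7, 11, 12, 15, 6, 17]
end: lo=0, hi=0; v = [4, 7, 11, 12, 15, 6, 17]

[4, 7, 11, 12, 15, 6, 17]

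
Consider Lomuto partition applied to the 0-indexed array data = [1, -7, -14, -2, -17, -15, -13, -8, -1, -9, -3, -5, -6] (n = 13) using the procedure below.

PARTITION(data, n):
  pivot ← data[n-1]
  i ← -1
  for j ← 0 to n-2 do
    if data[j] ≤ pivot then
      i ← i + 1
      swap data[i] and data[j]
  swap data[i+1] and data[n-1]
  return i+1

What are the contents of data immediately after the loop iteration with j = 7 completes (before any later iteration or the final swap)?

pivot = data[12] = -6; i = -1
j=0: data[0]=1 > -6 → no swap
j=1: data[1]=-7 ≤ -6 → i=0, swap data[0],data[1] → [-7, 1, -14, -2, -17, -15, -13, -8, -1, -9, -3, -5, -6]
j=2: data[2]=-14 ≤ -6 → i=1, swap data[1],data[2] → [-7, -14, 1, -2, -17, -15, -13, -8, -1, -9, -3, -5, -6]
j=3: data[3]=-2 > -6 → no swap
j=4: data[4]=-17 ≤ -6 → i=2, swap data[2],data[4] → [-7, -14, -17, -2, 1, -15, -13, -8, -1, -9, -3, -5, -6]
j=5: data[5]=-15 ≤ -6 → i=3, swap data[3],data[5] → [-7, -14, -17, -15, 1, -2, -13, -8, -1, -9, -3, -5, -6]
j=6: data[6]=-13 ≤ -6 → i=4, swap data[4],data[6] → [-7, -14, -17, -15, -13, -2, 1, -8, -1, -9, -3, -5, -6]
j=7: data[7]=-8 ≤ -6 → i=5, swap data[5],data[7] → [-7, -14, -17, -15, -13, -8, 1, -2, -1, -9, -3, -5, -6]
(after j=7) data = [-7, -14, -17, -15, -13, -8, 1, -2, -1, -9, -3, -5, -6]

[-7, -14, -17, -15, -13, -8, 1, -2, -1, -9, -3, -5, -6]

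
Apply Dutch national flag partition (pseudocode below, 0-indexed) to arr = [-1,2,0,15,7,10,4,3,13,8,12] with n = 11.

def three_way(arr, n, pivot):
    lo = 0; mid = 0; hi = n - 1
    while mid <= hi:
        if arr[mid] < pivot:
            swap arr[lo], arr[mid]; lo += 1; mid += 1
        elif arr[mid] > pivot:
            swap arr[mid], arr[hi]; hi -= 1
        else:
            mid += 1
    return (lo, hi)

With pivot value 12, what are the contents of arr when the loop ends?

[-1,2,0,7,10,4,3,8,12,13,15]

lo=0 mid=0 hi=10
-1<12: swap(0,0), lo=1 mid=1 ⇒ [-1,2,0,15,7,10,4,3,13,8,12]
2<12: swap(1,1), lo=2 mid=2 ⇒ [-1,2,0,15,7,10,4,3,13,8,12]
0<12: swap(2,2), lo=3 mid=3 ⇒ [-1,2,0,15,7,10,4,3,13,8,12]
15>12: swap(3,10), hi=9 ⇒ [-1,2,0,12,7,10,4,3,13,8,15]
12=12: mid=4
7<12: swap(3,4), lo=4 mid=5 ⇒ [-1,2,0,7,12,10,4,3,13,8,15]
10<12: swap(4,5), lo=5 mid=6 ⇒ [-1,2,0,7,10,12,4,3,13,8,15]
4<12: swap(5,6), lo=6 mid=7 ⇒ [-1,2,0,7,10,4,12,3,13,8,15]
3<12: swap(6,7), lo=7 mid=8 ⇒ [-1,2,0,7,10,4,3,12,13,8,15]
13>12: swap(8,9), hi=8 ⇒ [-1,2,0,7,10,4,3,12,8,13,15]
8<12: swap(7,8), lo=8 mid=9 ⇒ [-1,2,0,7,10,4,3,8,12,13,15]
done. lo=8 hi=8; arr=[-1,2,0,7,10,4,3,8,12,13,15]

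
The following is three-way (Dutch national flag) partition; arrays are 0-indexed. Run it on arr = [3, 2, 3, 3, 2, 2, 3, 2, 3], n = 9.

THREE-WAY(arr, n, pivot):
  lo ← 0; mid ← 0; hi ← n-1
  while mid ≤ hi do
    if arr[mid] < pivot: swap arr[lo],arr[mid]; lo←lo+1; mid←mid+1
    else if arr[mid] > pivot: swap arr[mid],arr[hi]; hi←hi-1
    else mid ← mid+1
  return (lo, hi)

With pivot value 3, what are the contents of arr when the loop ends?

[2, 2, 2, 2, 3, 3, 3, 3, 3]

pivot = 3; lo=0, mid=0, hi=8
arr[mid]=3=3: mid=1
arr[mid]=2<3: swap arr[0],arr[1]; lo=1,mid=2 → [2, 3, 3, 3, 2, 2, 3, 2, 3]
arr[mid]=3=3: mid=3
arr[mid]=3=3: mid=4
arr[mid]=2<3: swap arr[1],arr[4]; lo=2,mid=5 → [2, 2, 3, 3, 3, 2, 3, 2, 3]
arr[mid]=2<3: swap arr[2],arr[5]; lo=3,mid=6 → [2, 2, 2, 3, 3, 3, 3, 2, 3]
arr[mid]=3=3: mid=7
arr[mid]=2<3: swap arr[3],arr[7]; lo=4,mid=8 → [2, 2, 2, 2, 3, 3, 3, 3, 3]
arr[mid]=3=3: mid=9
end: lo=4, hi=8; arr = [2, 2, 2, 2, 3, 3, 3, 3, 3]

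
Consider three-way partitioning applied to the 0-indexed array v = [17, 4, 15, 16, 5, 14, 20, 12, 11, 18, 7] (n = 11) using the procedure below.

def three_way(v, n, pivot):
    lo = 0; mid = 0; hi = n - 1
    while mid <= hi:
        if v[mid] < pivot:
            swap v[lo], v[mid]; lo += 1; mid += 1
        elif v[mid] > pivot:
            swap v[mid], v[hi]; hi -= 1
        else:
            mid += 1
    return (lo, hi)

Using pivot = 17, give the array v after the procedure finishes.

pivot = 17; lo=0, mid=0, hi=10
v[mid]=17=17: mid=1
v[mid]=4<17: swap v[0],v[1]; lo=1,mid=2 → [4, 17, 15, 16, 5, 14, 20, 12, 11, 18, 7]
v[mid]=15<17: swap v[1],v[2]; lo=2,mid=3 → [4, 15, 17, 16, 5, 14, 20, 12, 11, 18, 7]
v[mid]=16<17: swap v[2],v[3]; lo=3,mid=4 → [4, 15, 16, 17, 5, 14, 20, 12, 11, 18, 7]
v[mid]=5<17: swap v[3],v[4]; lo=4,mid=5 → [4, 15, 16, 5, 17, 14, 20, 12, 11, 18, 7]
v[mid]=14<17: swap v[4],v[5]; lo=5,mid=6 → [4, 15, 16, 5, 14, 17, 20, 12, 11, 18, 7]
v[mid]=20>17: swap v[6],v[10]; hi=9 → [4, 15, 16, 5, 14, 17, 7, 12, 11, 18, 20]
v[mid]=7<17: swap v[5],v[6]; lo=6,mid=7 → [4, 15, 16, 5, 14, 7, 17, 12, 11, 18, 20]
v[mid]=12<17: swap v[6],v[7]; lo=7,mid=8 → [4, 15, 16, 5, 14, 7, 12, 17, 11, 18, 20]
v[mid]=11<17: swap v[7],v[8]; lo=8,mid=9 → [4, 15, 16, 5, 14, 7, 12, 11, 17, 18, 20]
v[mid]=18>17: swap v[9],v[9]; hi=8 → [4, 15, 16, 5, 14, 7, 12, 11, 17, 18, 20]
end: lo=8, hi=8; v = [4, 15, 16, 5, 14, 7, 12, 11, 17, 18, 20]

[4, 15, 16, 5, 14, 7, 12, 11, 17, 18, 20]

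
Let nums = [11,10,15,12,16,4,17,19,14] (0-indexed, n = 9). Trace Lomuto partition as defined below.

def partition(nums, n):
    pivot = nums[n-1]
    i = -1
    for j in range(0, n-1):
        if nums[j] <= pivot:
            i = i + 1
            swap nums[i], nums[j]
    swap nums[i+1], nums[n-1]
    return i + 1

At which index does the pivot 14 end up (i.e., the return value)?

4

pivot = nums[8] = 14; i = -1
j=0: nums[0]=11 ≤ 14 → i=0, swap nums[0],nums[0] (no change) → [11,10,15,12,16,4,17,19,14]
j=1: nums[1]=10 ≤ 14 → i=1, swap nums[1],nums[1] (no change) → [11,10,15,12,16,4,17,19,14]
j=2: nums[2]=15 > 14 → no swap
j=3: nums[3]=12 ≤ 14 → i=2, swap nums[2],nums[3] → [11,10,12,15,16,4,17,19,14]
j=4: nums[4]=16 > 14 → no swap
j=5: nums[5]=4 ≤ 14 → i=3, swap nums[3],nums[5] → [11,10,12,4,16,15,17,19,14]
j=6: nums[6]=17 > 14 → no swap
j=7: nums[7]=19 > 14 → no swap
final swap nums[4],nums[8] → [11,10,12,4,14,15,17,19,16]; return 4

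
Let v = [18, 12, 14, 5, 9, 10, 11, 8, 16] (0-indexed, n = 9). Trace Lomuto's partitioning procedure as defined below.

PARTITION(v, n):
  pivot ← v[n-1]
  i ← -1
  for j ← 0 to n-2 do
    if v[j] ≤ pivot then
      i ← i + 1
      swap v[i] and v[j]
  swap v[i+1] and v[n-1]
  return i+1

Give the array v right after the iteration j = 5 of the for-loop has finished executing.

pivot = v[8] = 16; i = -1
j=0: v[0]=18 > 16 → no swap
j=1: v[1]=12 ≤ 16 → i=0, swap v[0],v[1] → [12, 18, 14, 5, 9, 10, 11, 8, 16]
j=2: v[2]=14 ≤ 16 → i=1, swap v[1],v[2] → [12, 14, 18, 5, 9, 10, 11, 8, 16]
j=3: v[3]=5 ≤ 16 → i=2, swap v[2],v[3] → [12, 14, 5, 18, 9, 10, 11, 8, 16]
j=4: v[4]=9 ≤ 16 → i=3, swap v[3],v[4] → [12, 14, 5, 9, 18, 10, 11, 8, 16]
j=5: v[5]=10 ≤ 16 → i=4, swap v[4],v[5] → [12, 14, 5, 9, 10, 18, 11, 8, 16]
(after j=5) v = [12, 14, 5, 9, 10, 18, 11, 8, 16]

[12, 14, 5, 9, 10, 18, 11, 8, 16]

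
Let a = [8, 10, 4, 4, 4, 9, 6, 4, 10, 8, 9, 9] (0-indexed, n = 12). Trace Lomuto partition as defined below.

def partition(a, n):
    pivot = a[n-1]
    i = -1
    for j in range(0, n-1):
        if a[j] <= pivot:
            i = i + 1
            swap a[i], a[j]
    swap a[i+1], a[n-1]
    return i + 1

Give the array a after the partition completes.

[8, 4, 4, 4, 9, 6, 4, 8, 9, 9, 10, 10]

pivot = a[11] = 9; i = -1
j=0: a[0]=8 ≤ 9 → i=0, swap a[0],a[0] (no change) → [8, 10, 4, 4, 4, 9, 6, 4, 10, 8, 9, 9]
j=1: a[1]=10 > 9 → no swap
j=2: a[2]=4 ≤ 9 → i=1, swap a[1],a[2] → [8, 4, 10, 4, 4, 9, 6, 4, 10, 8, 9, 9]
j=3: a[3]=4 ≤ 9 → i=2, swap a[2],a[3] → [8, 4, 4, 10, 4, 9, 6, 4, 10, 8, 9, 9]
j=4: a[4]=4 ≤ 9 → i=3, swap a[3],a[4] → [8, 4, 4, 4, 10, 9, 6, 4, 10, 8, 9, 9]
j=5: a[5]=9 ≤ 9 → i=4, swap a[4],a[5] → [8, 4, 4, 4, 9, 10, 6, 4, 10, 8, 9, 9]
j=6: a[6]=6 ≤ 9 → i=5, swap a[5],a[6] → [8, 4, 4, 4, 9, 6, 10, 4, 10, 8, 9, 9]
j=7: a[7]=4 ≤ 9 → i=6, swap a[6],a[7] → [8, 4, 4, 4, 9, 6, 4, 10, 10, 8, 9, 9]
j=8: a[8]=10 > 9 → no swap
j=9: a[9]=8 ≤ 9 → i=7, swap a[7],a[9] → [8, 4, 4, 4, 9, 6, 4, 8, 10, 10, 9, 9]
j=10: a[10]=9 ≤ 9 → i=8, swap a[8],a[10] → [8, 4, 4, 4, 9, 6, 4, 8, 9, 10, 10, 9]
final swap a[9],a[11] → [8, 4, 4, 4, 9, 6, 4, 8, 9, 9, 10, 10]; return 9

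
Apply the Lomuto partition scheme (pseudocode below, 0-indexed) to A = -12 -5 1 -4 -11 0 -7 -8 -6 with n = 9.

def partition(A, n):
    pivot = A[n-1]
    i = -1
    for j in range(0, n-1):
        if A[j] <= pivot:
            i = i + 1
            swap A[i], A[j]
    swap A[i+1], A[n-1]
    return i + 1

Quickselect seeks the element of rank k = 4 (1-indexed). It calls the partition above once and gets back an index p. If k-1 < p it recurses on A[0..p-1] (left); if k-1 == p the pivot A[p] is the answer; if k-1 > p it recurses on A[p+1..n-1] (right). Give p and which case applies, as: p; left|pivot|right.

pivot = A[8] = -6; i = -1
j=0: A[0]=-12 ≤ -6 → i=0, swap A[0],A[0] (no change) → -12 -5 1 -4 -11 0 -7 -8 -6
j=1: A[1]=-5 > -6 → no swap
j=2: A[2]=1 > -6 → no swap
j=3: A[3]=-4 > -6 → no swap
j=4: A[4]=-11 ≤ -6 → i=1, swap A[1],A[4] → -12 -11 1 -4 -5 0 -7 -8 -6
j=5: A[5]=0 > -6 → no swap
j=6: A[6]=-7 ≤ -6 → i=2, swap A[2],A[6] → -12 -11 -7 -4 -5 0 1 -8 -6
j=7: A[7]=-8 ≤ -6 → i=3, swap A[3],A[7] → -12 -11 -7 -8 -5 0 1 -4 -6
final swap A[4],A[8] → -12 -11 -7 -8 -6 0 1 -4 -5; return 4
p = 4; k-1 = 3 < 4 ⇒ left

4; left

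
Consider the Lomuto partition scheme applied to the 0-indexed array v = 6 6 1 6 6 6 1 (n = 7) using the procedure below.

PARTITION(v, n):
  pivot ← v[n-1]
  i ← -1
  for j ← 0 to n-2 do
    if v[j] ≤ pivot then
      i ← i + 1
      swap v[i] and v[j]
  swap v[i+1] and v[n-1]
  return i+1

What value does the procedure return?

pivot = v[6] = 1; i = -1
j=0: v[0]=6 > 1 → no swap
j=1: v[1]=6 > 1 → no swap
j=2: v[2]=1 ≤ 1 → i=0, swap v[0],v[2] → 1 6 6 6 6 6 1
j=3: v[3]=6 > 1 → no swap
j=4: v[4]=6 > 1 → no swap
j=5: v[5]=6 > 1 → no swap
final swap v[1],v[6] → 1 1 6 6 6 6 6; return 1

1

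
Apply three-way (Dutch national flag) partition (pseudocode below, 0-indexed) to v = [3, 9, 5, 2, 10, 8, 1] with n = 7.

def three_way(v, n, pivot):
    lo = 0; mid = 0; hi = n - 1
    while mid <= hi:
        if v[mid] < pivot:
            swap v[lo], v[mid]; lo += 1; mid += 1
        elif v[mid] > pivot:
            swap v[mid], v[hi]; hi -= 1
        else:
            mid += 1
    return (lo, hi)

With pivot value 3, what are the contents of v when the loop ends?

pivot = 3; lo=0, mid=0, hi=6
v[mid]=3=3: mid=1
v[mid]=9>3: swap v[1],v[6]; hi=5 → [3, 1, 5, 2, 10, 8, 9]
v[mid]=1<3: swap v[0],v[1]; lo=1,mid=2 → [1, 3, 5, 2, 10, 8, 9]
v[mid]=5>3: swap v[2],v[5]; hi=4 → [1, 3, 8, 2, 10, 5, 9]
v[mid]=8>3: swap v[2],v[4]; hi=3 → [1, 3, 10, 2, 8, 5, 9]
v[mid]=10>3: swap v[2],v[3]; hi=2 → [1, 3, 2, 10, 8, 5, 9]
v[mid]=2<3: swap v[1],v[2]; lo=2,mid=3 → [1, 2, 3, 10, 8, 5, 9]
end: lo=2, hi=2; v = [1, 2, 3, 10, 8, 5, 9]

[1, 2, 3, 10, 8, 5, 9]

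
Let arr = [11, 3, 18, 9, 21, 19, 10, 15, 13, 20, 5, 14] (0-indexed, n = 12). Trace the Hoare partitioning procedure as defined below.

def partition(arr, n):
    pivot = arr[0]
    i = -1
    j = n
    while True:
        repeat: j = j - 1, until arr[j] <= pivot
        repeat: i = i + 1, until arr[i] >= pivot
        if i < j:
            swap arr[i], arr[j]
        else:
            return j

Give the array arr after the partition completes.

pivot=11
j stops at 10 (5), i stops at 0 (11); swap ⇒ [5, 3, 18, 9, 21, 19, 10, 15, 13, 20, 11, 14]
j stops at 6 (10), i stops at 2 (18); swap ⇒ [5, 3, 10, 9, 21, 19, 18, 15, 13, 20, 11, 14]
j stops at 3, i stops at 4; i≥j ⇒ return 3. arr=[5, 3, 10, 9, 21, 19, 18, 15, 13, 20, 11, 14]

[5, 3, 10, 9, 21, 19, 18, 15, 13, 20, 11, 14]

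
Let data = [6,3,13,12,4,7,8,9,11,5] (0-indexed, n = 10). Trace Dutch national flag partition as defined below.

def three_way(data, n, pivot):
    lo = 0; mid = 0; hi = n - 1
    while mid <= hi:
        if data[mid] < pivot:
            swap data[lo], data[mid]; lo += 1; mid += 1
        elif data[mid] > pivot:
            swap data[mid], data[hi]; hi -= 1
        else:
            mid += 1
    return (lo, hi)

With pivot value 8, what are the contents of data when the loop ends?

lo=0 mid=0 hi=9
6<8: swap(0,0), lo=1 mid=1 ⇒ [6,3,13,12,4,7,8,9,11,5]
3<8: swap(1,1), lo=2 mid=2 ⇒ [6,3,13,12,4,7,8,9,11,5]
13>8: swap(2,9), hi=8 ⇒ [6,3,5,12,4,7,8,9,11,13]
5<8: swap(2,2), lo=3 mid=3 ⇒ [6,3,5,12,4,7,8,9,11,13]
12>8: swap(3,8), hi=7 ⇒ [6,3,5,11,4,7,8,9,12,13]
11>8: swap(3,7), hi=6 ⇒ [6,3,5,9,4,7,8,11,12,13]
9>8: swap(3,6), hi=5 ⇒ [6,3,5,8,4,7,9,11,12,13]
8=8: mid=4
4<8: swap(3,4), lo=4 mid=5 ⇒ [6,3,5,4,8,7,9,11,12,13]
7<8: swap(4,5), lo=5 mid=6 ⇒ [6,3,5,4,7,8,9,11,12,13]
done. lo=5 hi=5; data=[6,3,5,4,7,8,9,11,12,13]

[6,3,5,4,7,8,9,11,12,13]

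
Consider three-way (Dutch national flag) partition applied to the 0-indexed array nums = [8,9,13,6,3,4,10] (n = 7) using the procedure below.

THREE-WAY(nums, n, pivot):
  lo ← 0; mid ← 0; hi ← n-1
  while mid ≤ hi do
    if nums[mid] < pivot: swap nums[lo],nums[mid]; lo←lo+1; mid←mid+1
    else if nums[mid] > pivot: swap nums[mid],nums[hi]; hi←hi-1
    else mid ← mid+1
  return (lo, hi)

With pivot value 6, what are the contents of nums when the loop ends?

[4,3,6,13,9,10,8]

pivot = 6; lo=0, mid=0, hi=6
nums[mid]=8>6: swap nums[0],nums[6]; hi=5 → [10,9,13,6,3,4,8]
nums[mid]=10>6: swap nums[0],nums[5]; hi=4 → [4,9,13,6,3,10,8]
nums[mid]=4<6: swap nums[0],nums[0]; lo=1,mid=1 → [4,9,13,6,3,10,8]
nums[mid]=9>6: swap nums[1],nums[4]; hi=3 → [4,3,13,6,9,10,8]
nums[mid]=3<6: swap nums[1],nums[1]; lo=2,mid=2 → [4,3,13,6,9,10,8]
nums[mid]=13>6: swap nums[2],nums[3]; hi=2 → [4,3,6,13,9,10,8]
nums[mid]=6=6: mid=3
end: lo=2, hi=2; nums = [4,3,6,13,9,10,8]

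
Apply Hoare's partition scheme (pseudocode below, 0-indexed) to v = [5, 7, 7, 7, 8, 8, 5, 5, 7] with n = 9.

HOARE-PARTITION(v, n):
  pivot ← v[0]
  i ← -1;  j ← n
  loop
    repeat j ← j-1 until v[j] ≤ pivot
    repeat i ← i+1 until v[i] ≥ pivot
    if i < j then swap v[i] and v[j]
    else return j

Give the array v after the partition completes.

pivot = v[0] = 5; i = -1, j = 9
j→7 (v[7]=5≤5), i→0 (v[0]=5≥5); i<j, swap → [5, 7, 7, 7, 8, 8, 5, 5, 7]
j→6 (v[6]=5≤5), i→1 (v[1]=7≥5); i<j, swap → [5, 5, 7, 7, 8, 8, 7, 5, 7]
j→1, i→2; i≥j, return j=1. v = [5, 5, 7, 7, 8, 8, 7, 5, 7]

[5, 5, 7, 7, 8, 8, 7, 5, 7]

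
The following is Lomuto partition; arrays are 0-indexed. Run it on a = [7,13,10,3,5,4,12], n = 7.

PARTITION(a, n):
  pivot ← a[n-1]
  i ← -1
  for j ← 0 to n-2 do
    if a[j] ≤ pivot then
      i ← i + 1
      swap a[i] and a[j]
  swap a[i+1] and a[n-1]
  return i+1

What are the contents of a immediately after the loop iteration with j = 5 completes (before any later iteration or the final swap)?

pivot=12, i=-1
j=0: 7≤12, i=0, swap(0,0) ⇒ [7,13,10,3,5,4,12]
j=1: 13>12, skip
j=2: 10≤12, i=1, swap(1,2) ⇒ [7,10,13,3,5,4,12]
j=3: 3≤12, i=2, swap(2,3) ⇒ [7,10,3,13,5,4,12]
j=4: 5≤12, i=3, swap(3,4) ⇒ [7,10,3,5,13,4,12]
j=5: 4≤12, i=4, swap(4,5) ⇒ [7,10,3,5,4,13,12]
(after j=5) a = [7,10,3,5,4,13,12]

[7,10,3,5,4,13,12]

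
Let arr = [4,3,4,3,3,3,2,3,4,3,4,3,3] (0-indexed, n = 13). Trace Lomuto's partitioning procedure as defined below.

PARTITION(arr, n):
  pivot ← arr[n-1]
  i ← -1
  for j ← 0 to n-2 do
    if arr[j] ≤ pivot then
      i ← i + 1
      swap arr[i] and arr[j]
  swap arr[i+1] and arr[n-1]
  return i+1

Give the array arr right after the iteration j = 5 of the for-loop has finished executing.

[3,3,3,3,4,4,2,3,4,3,4,3,3]

pivot = arr[12] = 3; i = -1
j=0: arr[0]=4 > 3 → no swap
j=1: arr[1]=3 ≤ 3 → i=0, swap arr[0],arr[1] → [3,4,4,3,3,3,2,3,4,3,4,3,3]
j=2: arr[2]=4 > 3 → no swap
j=3: arr[3]=3 ≤ 3 → i=1, swap arr[1],arr[3] → [3,3,4,4,3,3,2,3,4,3,4,3,3]
j=4: arr[4]=3 ≤ 3 → i=2, swap arr[2],arr[4] → [3,3,3,4,4,3,2,3,4,3,4,3,3]
j=5: arr[5]=3 ≤ 3 → i=3, swap arr[3],arr[5] → [3,3,3,3,4,4,2,3,4,3,4,3,3]
(after j=5) arr = [3,3,3,3,4,4,2,3,4,3,4,3,3]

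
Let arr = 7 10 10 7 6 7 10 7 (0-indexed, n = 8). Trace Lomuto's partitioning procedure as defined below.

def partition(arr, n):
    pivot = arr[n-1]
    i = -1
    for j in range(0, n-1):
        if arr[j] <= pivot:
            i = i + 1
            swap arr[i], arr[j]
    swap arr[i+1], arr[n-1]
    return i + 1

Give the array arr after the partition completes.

pivot=7, i=-1
j=0: 7≤7, i=0, swap(0,0) ⇒ 7 10 10 7 6 7 10 7
j=1: 10>7, skip
j=2: 10>7, skip
j=3: 7≤7, i=1, swap(1,3) ⇒ 7 7 10 10 6 7 10 7
j=4: 6≤7, i=2, swap(2,4) ⇒ 7 7 6 10 10 7 10 7
j=5: 7≤7, i=3, swap(3,5) ⇒ 7 7 6 7 10 10 10 7
j=6: 10>7, skip
swap(4,7) ⇒ 7 7 6 7 7 10 10 10; return 4

7 7 6 7 7 10 10 10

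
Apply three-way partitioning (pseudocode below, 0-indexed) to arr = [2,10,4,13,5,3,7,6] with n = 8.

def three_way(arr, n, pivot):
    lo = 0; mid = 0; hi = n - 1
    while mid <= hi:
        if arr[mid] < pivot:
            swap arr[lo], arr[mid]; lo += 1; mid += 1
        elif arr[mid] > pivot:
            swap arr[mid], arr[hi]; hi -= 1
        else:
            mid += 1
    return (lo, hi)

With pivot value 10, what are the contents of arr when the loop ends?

lo=0 mid=0 hi=7
2<10: swap(0,0), lo=1 mid=1 ⇒ [2,10,4,13,5,3,7,6]
10=10: mid=2
4<10: swap(1,2), lo=2 mid=3 ⇒ [2,4,10,13,5,3,7,6]
13>10: swap(3,7), hi=6 ⇒ [2,4,10,6,5,3,7,13]
6<10: swap(2,3), lo=3 mid=4 ⇒ [2,4,6,10,5,3,7,13]
5<10: swap(3,4), lo=4 mid=5 ⇒ [2,4,6,5,10,3,7,13]
3<10: swap(4,5), lo=5 mid=6 ⇒ [2,4,6,5,3,10,7,13]
7<10: swap(5,6), lo=6 mid=7 ⇒ [2,4,6,5,3,7,10,13]
done. lo=6 hi=6; arr=[2,4,6,5,3,7,10,13]

[2,4,6,5,3,7,10,13]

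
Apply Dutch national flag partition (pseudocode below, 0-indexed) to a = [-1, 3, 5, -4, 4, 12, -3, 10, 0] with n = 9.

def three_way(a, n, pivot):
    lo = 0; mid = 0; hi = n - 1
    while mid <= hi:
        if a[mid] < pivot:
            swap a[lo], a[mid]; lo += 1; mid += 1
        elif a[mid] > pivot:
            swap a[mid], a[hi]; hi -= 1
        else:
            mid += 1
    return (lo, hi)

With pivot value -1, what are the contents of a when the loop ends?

[-3, -4, -1, 4, 12, 5, 10, 0, 3]

lo=0 mid=0 hi=8
-1=-1: mid=1
3>-1: swap(1,8), hi=7 ⇒ [-1, 0, 5, -4, 4, 12, -3, 10, 3]
0>-1: swap(1,7), hi=6 ⇒ [-1, 10, 5, -4, 4, 12, -3, 0, 3]
10>-1: swap(1,6), hi=5 ⇒ [-1, -3, 5, -4, 4, 12, 10, 0, 3]
-3<-1: swap(0,1), lo=1 mid=2 ⇒ [-3, -1, 5, -4, 4, 12, 10, 0, 3]
5>-1: swap(2,5), hi=4 ⇒ [-3, -1, 12, -4, 4, 5, 10, 0, 3]
12>-1: swap(2,4), hi=3 ⇒ [-3, -1, 4, -4, 12, 5, 10, 0, 3]
4>-1: swap(2,3), hi=2 ⇒ [-3, -1, -4, 4, 12, 5, 10, 0, 3]
-4<-1: swap(1,2), lo=2 mid=3 ⇒ [-3, -4, -1, 4, 12, 5, 10, 0, 3]
done. lo=2 hi=2; a=[-3, -4, -1, 4, 12, 5, 10, 0, 3]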